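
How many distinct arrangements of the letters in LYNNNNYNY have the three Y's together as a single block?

Treat the 3 copies of Y as a single block. The multiset to arrange is then {YYY, L, N, N, N, N, N}, 7 items in all.
That gives (7)!/(5!) = 42 arrangements.

42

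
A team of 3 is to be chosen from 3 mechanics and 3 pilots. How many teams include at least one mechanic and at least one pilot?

Unrestricted: C(6,3) = 20 ways to pick any 3 of the 6.
Subtract selections that omit an entire group: no mechanics → C(3,3) = 1; no pilots → C(3,3) = 1.
Both groups omitted at once is impossible, so 20 − 2 = 18.

18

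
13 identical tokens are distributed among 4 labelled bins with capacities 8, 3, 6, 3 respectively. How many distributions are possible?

79

Without the upper bounds there are C(16,3) = 560 ways to split 13 among 4 bins.
Subtract solutions that violate a single cap (substitute x_i' = x_i − (cap_i+1)): x_1 ≥ 9 gives C(7,3) = 35; x_2 ≥ 4 gives C(12,3) = 220; x_3 ≥ 7 gives C(9,3) = 84; x_4 ≥ 4 gives C(12,3) = 220. Together 559.
Add back pairs where two caps are both exceeded: 1 + 0 + 1 + 10 + 56 + 10 = 78.
By inclusion–exclusion the count is 560 − 559 + 78 = 79.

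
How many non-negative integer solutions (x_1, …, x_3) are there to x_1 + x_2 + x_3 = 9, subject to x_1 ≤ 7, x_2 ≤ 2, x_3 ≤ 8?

23

Without the upper bounds there are C(11,2) = 55 ways to split 9 among 3 variables.
Subtract solutions that violate a single cap (substitute x_i' = x_i − (cap_i+1)): x_1 ≥ 8 gives C(3,2) = 3; x_2 ≥ 3 gives C(8,2) = 28; x_3 ≥ 9 gives C(2,2) = 1. Together 32.
No two caps can be exceeded simultaneously, so the pair terms are all 0.
By inclusion–exclusion the count is 55 − 32 + 0 = 23.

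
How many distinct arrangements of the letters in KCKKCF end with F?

Fix F in the last position and arrange the remaining 5 letters.
Those 5 letters have C appearing twice and K appearing 3 times, giving (5)!/(3!·2!) = 10.

10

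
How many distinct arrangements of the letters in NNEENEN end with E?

With the last slot taken by E, it remains to arrange the other 6 letters (NNENEN).
Those 6 letters have E appearing twice and N appearing 4 times, giving (6)!/(4!·2!) = 15.

15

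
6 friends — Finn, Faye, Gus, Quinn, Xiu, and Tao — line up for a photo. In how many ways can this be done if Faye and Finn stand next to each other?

Place the 4 others and the Faye-Finn pair as 5 objects in a line; the pair has 2 internal arrangements.
That gives 2 × 5! = 2 × 120 = 240.

240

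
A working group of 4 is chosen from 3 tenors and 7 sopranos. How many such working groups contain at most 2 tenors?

203

Split by how many tenors are chosen (0 through 2).
Sum: C(3,0)·C(7,4) + C(3,1)·C(7,3) + C(3,2)·C(7,2) = 35 + 105 + 63 = 203.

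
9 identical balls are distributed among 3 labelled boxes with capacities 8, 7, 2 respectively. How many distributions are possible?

23

By stars and bars, unrestricted non-negative solutions to x_1+…+x_3 = 9 number C(9+2,2) = 55.
Subtract solutions that violate a single cap (substitute x_i' = x_i − (cap_i+1)): x_1 ≥ 9 gives C(2,2) = 1; x_2 ≥ 8 gives C(3,2) = 3; x_3 ≥ 3 gives C(8,2) = 28. Together 32.
No two caps can be exceeded simultaneously, so the pair terms are all 0.
By inclusion–exclusion the count is 55 − 32 + 0 = 23.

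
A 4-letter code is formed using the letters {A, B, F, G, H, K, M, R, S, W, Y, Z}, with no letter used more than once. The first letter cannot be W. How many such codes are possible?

The first letter has 12−1 = 11 choices (anything except W).
The remaining 3 letters are filled from the other 11 symbols without repetition: 11 × 10 × 9 = 990.
Total: 11 × 990 = 10890.

10890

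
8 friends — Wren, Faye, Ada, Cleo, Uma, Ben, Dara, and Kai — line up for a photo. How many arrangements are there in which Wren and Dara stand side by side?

10080

Glue Wren and Dara into one block (2 internal orders), leaving 7 units to arrange in a row.
So the count is 2·(7)! = 10080.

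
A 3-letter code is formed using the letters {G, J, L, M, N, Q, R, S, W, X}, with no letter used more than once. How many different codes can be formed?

Choose and order 3 of the 10 symbols: the first letter has 10 options, the next 9, then 8.
10 × 9 × 8 = 720.

720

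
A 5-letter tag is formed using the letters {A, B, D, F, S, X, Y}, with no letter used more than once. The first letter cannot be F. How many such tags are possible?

The first letter has 7−1 = 6 choices (anything except F).
The remaining 4 letters are filled from the other 6 symbols without repetition: 6 × 5 × 4 × 3 = 360.
Total: 6 × 360 = 2160.

2160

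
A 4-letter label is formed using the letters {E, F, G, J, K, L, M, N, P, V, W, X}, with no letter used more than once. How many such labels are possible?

This is a permutation of 4 out of 12: P(12,4) = 12!/8!.
That product is 12 × 11 × 10 × 9 = 11880.

11880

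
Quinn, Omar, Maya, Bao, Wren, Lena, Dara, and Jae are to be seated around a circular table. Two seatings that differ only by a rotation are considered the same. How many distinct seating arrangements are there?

5040

Fix one person's seat to break rotational symmetry; the remaining 7 people can be arranged in (7)! = 5040 ways.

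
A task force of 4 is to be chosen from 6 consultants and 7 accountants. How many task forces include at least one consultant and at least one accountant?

With no constraint there are C(13,4) = 715 possible selections.
Selections missing a whole group: no consultants → C(7,4) = 35; no accountants → C(6,4) = 15.
Both groups omitted at once is impossible, so 715 − 50 = 665.

665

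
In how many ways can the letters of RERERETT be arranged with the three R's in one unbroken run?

60

Treat the 3 copies of R as a single block. The multiset to arrange is then {RRR, E, E, E, T, T}, 6 items in all.
That gives (6)!/(3!·2!) = 60 arrangements.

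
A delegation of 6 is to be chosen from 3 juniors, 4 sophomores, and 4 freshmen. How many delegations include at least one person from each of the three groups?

Unrestricted: C(11,6) = 462 ways to pick any 6 of the 11.
Subtract selections that omit an entire group: no juniors → C(8,6) = 28; no sophomores → C(7,6) = 7; no freshmen → C(7,6) = 7.
Add back selections omitting two groups (i.e. drawn from a single group): C(3,6) + C(4,6) + C(4,6) = 0.
By inclusion–exclusion: 462 − 42 + 0 = 420.

420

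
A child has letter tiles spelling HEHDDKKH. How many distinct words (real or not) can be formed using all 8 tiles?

1680

The 8 letters of HEHDDKKH have repeats: D appearing twice, H appearing 3 times, and K appearing twice.
Dividing 8! = 40320 by 3!·2!·2! = 24 for the repeated letters gives 1680.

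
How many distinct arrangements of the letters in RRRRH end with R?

Fix R in the last position and arrange the remaining 4 letters.
Those 4 letters have R appearing 3 times, giving (4)!/(3!) = 4.

4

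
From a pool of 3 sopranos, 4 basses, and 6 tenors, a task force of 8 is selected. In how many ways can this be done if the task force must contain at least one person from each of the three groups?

With no constraint there are C(13,8) = 1287 possible selections.
Selections missing a whole group: no sopranos → C(10,8) = 45; no basses → C(9,8) = 9; no tenors → C(7,8) = 0.
Add back selections omitting two groups (i.e. drawn from a single group): C(3,8) + C(4,8) + C(6,8) = 0.
By inclusion–exclusion: 1287 − 54 + 0 = 1233.

1233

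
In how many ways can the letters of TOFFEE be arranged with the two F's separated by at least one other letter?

120

Total arrangements of TOFFEE: 6!/(2!·2!) = 180.
Arrangements with the F's together: treat FF as one letter, giving (5)!/(2!) = 60.
Subtracting, 180 − 60 = 120 arrangements keep the F's apart.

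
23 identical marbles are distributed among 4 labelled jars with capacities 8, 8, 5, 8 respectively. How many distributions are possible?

83

Without the upper bounds there are C(26,3) = 2600 ways to split 23 among 4 jars.
Subtract solutions that violate a single cap (substitute x_i' = x_i − (cap_i+1)): x_1 ≥ 9 gives C(17,3) = 680; x_2 ≥ 9 gives C(17,3) = 680; x_3 ≥ 6 gives C(20,3) = 1140; x_4 ≥ 9 gives C(17,3) = 680. Together 3180.
Add back pairs where two caps are both exceeded: 56 + 165 + 56 + 165 + 56 + 165 = 663.
By inclusion–exclusion the count is 2600 − 3180 + 663 = 83.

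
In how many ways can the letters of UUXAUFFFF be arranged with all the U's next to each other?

210

Treat the 3 copies of U as a single block. The multiset to arrange is then {UUU, A, F, F, F, F, X}, 7 items in all.
That gives (7)!/(4!) = 210 arrangements.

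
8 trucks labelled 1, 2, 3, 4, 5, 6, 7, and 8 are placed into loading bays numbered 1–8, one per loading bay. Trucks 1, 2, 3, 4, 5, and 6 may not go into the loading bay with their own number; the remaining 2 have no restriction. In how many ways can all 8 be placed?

18806

Let Aᵢ (for 1 ≤ i ≤ 6) be the placements that put truck i in its forbidden loading bay. Any j of these fix j positions, leaving (8−j)! ways to fill the rest, and there are C(6,j) ways to pick which j.
By inclusion–exclusion, the number of valid placements is Σ_{j=0}^{6} (−1)^j C(6,j)·(8−j)!.
Computing: 40320 − 30240 + 10800 − 2400 + 360 − 36 + 2 = 18806.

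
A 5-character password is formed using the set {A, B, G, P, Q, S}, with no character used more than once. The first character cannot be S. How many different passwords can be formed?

600

The first character has 6−1 = 5 choices (anything except S).
The remaining 4 characters are filled from the other 5 symbols without repetition: 5 × 4 × 3 × 2 = 120.
Total: 5 × 120 = 600.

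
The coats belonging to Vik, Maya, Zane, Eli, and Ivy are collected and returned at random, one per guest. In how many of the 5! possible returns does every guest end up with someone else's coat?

44

This is the derangement count D_5: permutations of 5 items with no fixed point.
By inclusion–exclusion this is Σ_{j=0}^{5} (−1)^j C(5,j)·(5−j)!.
Computing: 120 − 120 + 60 − 20 + 5 − 1 = 44.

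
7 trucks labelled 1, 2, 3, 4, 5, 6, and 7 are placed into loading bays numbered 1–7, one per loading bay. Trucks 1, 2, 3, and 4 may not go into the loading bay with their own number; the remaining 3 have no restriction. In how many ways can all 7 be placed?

2790

Let Aᵢ (for 1 ≤ i ≤ 4) be the placements that put truck i in its forbidden loading bay. Any j of these fix j positions, leaving (7−j)! ways to fill the rest, and there are C(4,j) ways to pick which j.
By inclusion–exclusion, the number of valid placements is Σ_{j=0}^{4} (−1)^j C(4,j)·(7−j)!.
Computing: 5040 − 2880 + 720 − 96 + 6 = 2790.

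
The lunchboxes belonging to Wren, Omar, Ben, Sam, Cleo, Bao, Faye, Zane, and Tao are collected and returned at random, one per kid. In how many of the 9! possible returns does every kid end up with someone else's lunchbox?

133496

Count assignments avoiding every fixed point. For any j of the 9 kids fixed to their own lunchbox, the other 9−j can be arranged in (9−j)! ways.
By inclusion–exclusion this is Σ_{j=0}^{9} (−1)^j C(9,j)·(9−j)!.
Computing: 362880 − 362880 + 181440 − 60480 + 15120 − 3024 + 504 − 72 + 9 − 1 = 133496.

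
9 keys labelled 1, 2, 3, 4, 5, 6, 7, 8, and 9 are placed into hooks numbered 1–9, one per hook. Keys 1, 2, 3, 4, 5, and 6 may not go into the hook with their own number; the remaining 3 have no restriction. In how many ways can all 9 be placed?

Let Aᵢ (for 1 ≤ i ≤ 6) be the placements that put key i in its forbidden hook. Any j of these fix j positions, leaving (9−j)! ways to fill the rest, and there are C(6,j) ways to pick which j.
By inclusion–exclusion, the number of valid placements is Σ_{j=0}^{6} (−1)^j C(6,j)·(9−j)!.
Computing: 362880 − 241920 + 75600 − 14400 + 1800 − 144 + 6 = 183822.

183822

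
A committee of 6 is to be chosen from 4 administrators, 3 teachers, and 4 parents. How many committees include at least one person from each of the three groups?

420

Total 6-person selections from all 11: C(11,6) = 462.
Selections missing a whole group: no administrators → C(7,6) = 7; no teachers → C(8,6) = 28; no parents → C(7,6) = 7.
Add back selections omitting two groups (i.e. drawn from a single group): C(4,6) + C(3,6) + C(4,6) = 0.
By inclusion–exclusion: 462 − 42 + 0 = 420.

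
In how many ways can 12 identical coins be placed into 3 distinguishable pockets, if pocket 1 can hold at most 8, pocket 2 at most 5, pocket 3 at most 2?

Without the upper bounds there are C(14,2) = 91 ways to split 12 among 3 pockets.
Subtract solutions that violate a single cap (substitute x_i' = x_i − (cap_i+1)): x_1 ≥ 9 gives C(5,2) = 10; x_2 ≥ 6 gives C(8,2) = 28; x_3 ≥ 3 gives C(11,2) = 55. Together 93.
Add back pairs where two caps are both exceeded: 0 + 1 + 10 = 11.
By inclusion–exclusion the count is 91 − 93 + 11 = 9.

9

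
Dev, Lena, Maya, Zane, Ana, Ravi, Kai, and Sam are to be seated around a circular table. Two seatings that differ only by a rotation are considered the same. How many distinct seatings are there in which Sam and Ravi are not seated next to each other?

3600

All circular seatings of 8 people number (7)! = 5040.
Those with Sam next to Ravi: fuse the pair into one unit and seat 7 units around a circle — 2·(6)! = 1440.
Subtracting, 5040 − 1440 = 3600.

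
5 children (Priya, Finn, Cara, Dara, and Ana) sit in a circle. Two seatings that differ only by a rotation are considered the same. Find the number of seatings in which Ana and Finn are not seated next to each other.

12

Without the restriction there are (4)! = 24 seatings.
Seatings with Ana beside Finn: treat them as a block with 2 internal orders, giving 2 × (3)! = 12.
Subtracting, 24 − 12 = 12.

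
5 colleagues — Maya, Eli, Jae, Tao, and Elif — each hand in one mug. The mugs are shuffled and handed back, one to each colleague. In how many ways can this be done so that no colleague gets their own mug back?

Let Aᵢ be the assignments in which colleague i gets their own mug. We want the size of the complement of A₁∪…∪A_5.
By inclusion–exclusion this is Σ_{j=0}^{5} (−1)^j C(5,j)·(5−j)!.
Computing: 120 − 120 + 60 − 20 + 5 − 1 = 44.

44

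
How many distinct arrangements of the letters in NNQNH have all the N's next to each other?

Treat the 3 copies of N as a single block. The multiset to arrange is then {NNN, H, Q}, 3 items in all.
All 3 items are distinct, so there are (3)! = 6 arrangements.

6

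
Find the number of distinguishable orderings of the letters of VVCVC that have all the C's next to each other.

Treat the 2 copies of C as a single block. The multiset to arrange is then {CC, V, V, V}, 4 items in all.
That gives (4)!/(3!) = 4 arrangements.

4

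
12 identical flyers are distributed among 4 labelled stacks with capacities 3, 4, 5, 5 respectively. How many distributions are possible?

51

Ignoring the caps, the number of non-negative solutions to x_1+…+x_4 = 12 is C(15,3) = 455.
Subtract solutions that violate a single cap (substitute x_i' = x_i − (cap_i+1)): x_1 ≥ 4 gives C(11,3) = 165; x_2 ≥ 5 gives C(10,3) = 120; x_3 ≥ 6 gives C(9,3) = 84; x_4 ≥ 6 gives C(9,3) = 84. Together 453.
Add back pairs where two caps are both exceeded: 20 + 10 + 10 + 4 + 4 + 1 = 49.
By inclusion–exclusion the count is 455 − 453 + 49 = 51.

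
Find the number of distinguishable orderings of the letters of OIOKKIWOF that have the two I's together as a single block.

3360

Treat the 2 copies of I as a single block. The multiset to arrange is then {II, F, K, K, O, O, O, W}, 8 items in all.
That gives (8)!/(3!·2!) = 3360 arrangements.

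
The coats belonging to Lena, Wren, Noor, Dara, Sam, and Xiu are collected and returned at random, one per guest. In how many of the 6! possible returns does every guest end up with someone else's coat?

265

This is the derangement count D_6: permutations of 6 items with no fixed point.
By inclusion–exclusion this is Σ_{j=0}^{6} (−1)^j C(6,j)·(6−j)!.
Computing: 720 − 720 + 360 − 120 + 30 − 6 + 1 = 265.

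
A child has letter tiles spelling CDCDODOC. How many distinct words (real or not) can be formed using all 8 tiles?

560

CDCDODOC has 8 letters with C appearing 3 times, D appearing 3 times, and O appearing twice.
Dividing 8! = 40320 by 3!·3!·2! = 72 for the repeated letters gives 560.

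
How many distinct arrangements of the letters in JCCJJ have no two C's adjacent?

6

Total arrangements of JCCJJ: 5!/(3!·2!) = 10.
Arrangements with the C's together: treat CC as one letter, giving (4)!/(3!) = 4.
Subtracting, 10 − 4 = 6 arrangements keep the C's apart.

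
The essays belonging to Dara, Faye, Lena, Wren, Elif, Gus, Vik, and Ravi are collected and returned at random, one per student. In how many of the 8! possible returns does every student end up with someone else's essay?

14833

This is the derangement count D_8: permutations of 8 items with no fixed point.
By inclusion–exclusion this is Σ_{j=0}^{8} (−1)^j C(8,j)·(8−j)!.
Computing: 40320 − 40320 + 20160 − 6720 + 1680 − 336 + 56 − 8 + 1 = 14833.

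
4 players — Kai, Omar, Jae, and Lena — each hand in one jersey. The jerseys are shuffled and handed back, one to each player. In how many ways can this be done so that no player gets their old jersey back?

9

This is the derangement count D_4: permutations of 4 items with no fixed point.
By inclusion–exclusion this is Σ_{j=0}^{4} (−1)^j C(4,j)·(4−j)!.
Computing: 24 − 24 + 12 − 4 + 1 = 9.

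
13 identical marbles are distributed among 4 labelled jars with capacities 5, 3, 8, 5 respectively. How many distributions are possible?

Ignoring the caps, the number of non-negative solutions to x_1+…+x_4 = 13 is C(16,3) = 560.
Subtract solutions that violate a single cap (substitute x_i' = x_i − (cap_i+1)): x_1 ≥ 6 gives C(10,3) = 120; x_2 ≥ 4 gives C(12,3) = 220; x_3 ≥ 9 gives C(7,3) = 35; x_4 ≥ 6 gives C(10,3) = 120. Together 495.
Add back pairs where two caps are both exceeded: 20 + 0 + 4 + 1 + 20 + 0 = 45.
By inclusion–exclusion the count is 560 − 495 + 45 = 110.

110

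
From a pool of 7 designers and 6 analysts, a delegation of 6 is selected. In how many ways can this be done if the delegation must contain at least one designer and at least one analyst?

1708

Total 6-person selections from all 13: C(13,6) = 1716.
Selections missing a whole group: no designers → C(6,6) = 1; no analysts → C(7,6) = 7.
Both groups omitted at once is impossible, so 1716 − 8 = 1708.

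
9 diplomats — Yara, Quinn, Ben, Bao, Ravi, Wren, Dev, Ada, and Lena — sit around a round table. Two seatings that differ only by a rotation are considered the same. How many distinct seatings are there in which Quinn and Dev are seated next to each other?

10080

Treat {Quinn, Dev} as one unit (2 internal orders) and seat the resulting 8 units around the table: (7)! circular arrangements.
So 2 × (7)! = 2 × 5040 = 10080.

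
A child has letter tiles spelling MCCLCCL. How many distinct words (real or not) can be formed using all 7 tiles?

105

The 7 letters of MCCLCCL have repeats: C appearing 4 times and L appearing twice.
So there are 7! / (4!·2!) = 105 distinguishable arrangements.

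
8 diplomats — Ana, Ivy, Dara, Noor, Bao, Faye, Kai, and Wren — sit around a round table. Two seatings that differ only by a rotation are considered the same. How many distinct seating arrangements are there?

Fix one person's seat to break rotational symmetry; the remaining 7 people can be arranged in (7)! = 5040 ways.

5040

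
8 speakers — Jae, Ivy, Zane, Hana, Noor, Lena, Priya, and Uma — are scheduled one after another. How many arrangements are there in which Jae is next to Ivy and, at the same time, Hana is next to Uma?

Treat {Jae,Ivy} as one block (2 orders) and {Hana,Uma} as another (2 orders).
That leaves 6 units to arrange: 2 × 2 × 6! = 4 × 720 = 2880.

2880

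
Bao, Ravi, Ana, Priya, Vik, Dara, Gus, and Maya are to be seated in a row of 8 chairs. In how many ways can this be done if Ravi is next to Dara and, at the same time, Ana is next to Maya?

2880

Treat {Ravi,Dara} as one block (2 orders) and {Ana,Maya} as another (2 orders).
That leaves 6 units to arrange: 2 × 2 × 6! = 4 × 720 = 2880.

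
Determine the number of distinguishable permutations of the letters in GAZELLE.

The 7 letters of GAZELLE have repeats: E appearing twice and L appearing twice.
The number of distinct arrangements is 7!/(2!·2!) = 5040/4 = 1260.

1260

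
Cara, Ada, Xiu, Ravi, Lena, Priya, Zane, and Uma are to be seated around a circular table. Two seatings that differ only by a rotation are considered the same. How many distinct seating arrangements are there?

5040

Seat Cara anywhere (absorbing the rotational symmetry), then permute the other 7: (7)! = 5040.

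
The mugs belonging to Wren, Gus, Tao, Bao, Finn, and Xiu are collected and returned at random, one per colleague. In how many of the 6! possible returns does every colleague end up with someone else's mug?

265

Count assignments avoiding every fixed point. For any j of the 6 colleagues fixed to their own mug, the other 6−j can be arranged in (6−j)! ways.
By inclusion–exclusion this is Σ_{j=0}^{6} (−1)^j C(6,j)·(6−j)!.
Computing: 720 − 720 + 360 − 120 + 30 − 6 + 1 = 265.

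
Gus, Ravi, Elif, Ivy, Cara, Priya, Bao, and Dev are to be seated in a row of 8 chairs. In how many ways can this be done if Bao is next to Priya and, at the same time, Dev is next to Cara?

2880

Treat {Bao,Priya} as one block (2 orders) and {Dev,Cara} as another (2 orders).
That leaves 6 units to arrange: 2 × 2 × 6! = 4 × 720 = 2880.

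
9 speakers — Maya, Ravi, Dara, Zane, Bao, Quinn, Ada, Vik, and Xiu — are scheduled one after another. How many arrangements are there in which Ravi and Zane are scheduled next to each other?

80640

Glue Ravi and Zane into one block (2 internal orders), leaving 8 units to arrange in a row.
So the count is 2·(8)! = 80640.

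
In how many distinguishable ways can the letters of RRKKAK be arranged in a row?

Letter multiplicities in RRKKAK: A×1, K×3, R×2.
The number of distinct arrangements is 6!/(3!·2!) = 720/12 = 60.

60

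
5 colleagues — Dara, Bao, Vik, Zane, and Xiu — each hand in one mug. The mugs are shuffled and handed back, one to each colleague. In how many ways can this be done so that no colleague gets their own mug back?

This is the derangement count D_5: permutations of 5 items with no fixed point.
By inclusion–exclusion this is Σ_{j=0}^{5} (−1)^j C(5,j)·(5−j)!.
Computing: 120 − 120 + 60 − 20 + 5 − 1 = 44.

44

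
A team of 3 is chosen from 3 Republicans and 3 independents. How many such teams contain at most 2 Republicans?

19

Split by how many Republicans are chosen (0 through 2).
Sum: C(3,0)·C(3,3) + C(3,1)·C(3,2) + C(3,2)·C(3,1) = 1 + 9 + 9 = 19.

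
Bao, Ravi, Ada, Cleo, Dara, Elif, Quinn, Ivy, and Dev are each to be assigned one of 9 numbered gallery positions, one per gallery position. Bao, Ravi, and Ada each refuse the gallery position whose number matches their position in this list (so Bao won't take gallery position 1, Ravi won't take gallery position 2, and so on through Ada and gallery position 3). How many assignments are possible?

Let Aᵢ (for i ∈ {1, 2, 3}) be the placements that put person i in their forbidden gallery position. Any j of these fix j positions, leaving (9−j)! ways to fill the rest, and there are C(3,j) ways to pick which j.
By inclusion–exclusion, the number of valid placements is Σ_{j=0}^{3} (−1)^j C(3,j)·(9−j)!.
Computing: 362880 − 120960 + 15120 − 720 = 256320.

256320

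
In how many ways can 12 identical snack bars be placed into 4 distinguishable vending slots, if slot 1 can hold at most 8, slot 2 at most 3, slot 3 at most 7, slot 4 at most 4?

136

By stars and bars, unrestricted non-negative solutions to x_1+…+x_4 = 12 number C(12+3,3) = 455.
Subtract solutions that violate a single cap (substitute x_i' = x_i − (cap_i+1)): x_1 ≥ 9 gives C(6,3) = 20; x_2 ≥ 4 gives C(11,3) = 165; x_3 ≥ 8 gives C(7,3) = 35; x_4 ≥ 5 gives C(10,3) = 120. Together 340.
Add back pairs where two caps are both exceeded: 0 + 0 + 0 + 1 + 20 + 0 = 21.
By inclusion–exclusion the count is 455 − 340 + 21 = 136.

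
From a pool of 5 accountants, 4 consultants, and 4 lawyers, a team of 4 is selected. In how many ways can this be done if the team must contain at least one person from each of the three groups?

With no constraint there are C(13,4) = 715 possible selections.
Selections missing a whole group: no accountants → C(8,4) = 70; no consultants → C(9,4) = 126; no lawyers → C(9,4) = 126.
Add back selections omitting two groups (i.e. drawn from a single group): C(5,4) + C(4,4) + C(4,4) = 7.
By inclusion–exclusion: 715 − 322 + 7 = 400.

400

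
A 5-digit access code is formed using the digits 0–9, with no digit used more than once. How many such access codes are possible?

30240

Choose and order 5 of the 10 symbols: the first digit has 10 options, the next 9, and so on down to 6.
That product is 10 × 9 × 8 × 7 × 6 = 30240.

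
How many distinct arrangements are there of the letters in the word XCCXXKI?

Letter multiplicities in XCCXXKI: C×2, I×1, K×1, X×3.
The number of distinct arrangements is 7!/(3!·2!) = 5040/12 = 420.

420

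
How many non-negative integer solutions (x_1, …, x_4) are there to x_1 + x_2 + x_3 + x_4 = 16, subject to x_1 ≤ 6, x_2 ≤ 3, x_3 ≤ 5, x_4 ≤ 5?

Without the upper bounds there are C(19,3) = 969 ways to split 16 among 4 variables.
Subtract solutions that violate a single cap (substitute x_i' = x_i − (cap_i+1)): x_1 ≥ 7 gives C(12,3) = 220; x_2 ≥ 4 gives C(15,3) = 455; x_3 ≥ 6 gives C(13,3) = 286; x_4 ≥ 6 gives C(13,3) = 286. Together 1247.
Add back pairs where two caps are both exceeded: 56 + 20 + 20 + 84 + 84 + 35 = 299.
Subtract triples: 0 + 0 + 0 + 1 = 1.
By inclusion–exclusion the count is 969 − 1247 + 299 − 1 = 20.

20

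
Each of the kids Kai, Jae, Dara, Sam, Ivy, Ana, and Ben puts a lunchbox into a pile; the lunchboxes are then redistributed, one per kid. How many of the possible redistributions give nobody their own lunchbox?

This is the derangement count D_7: permutations of 7 items with no fixed point.
By inclusion–exclusion this is Σ_{j=0}^{7} (−1)^j C(7,j)·(7−j)!.
Computing: 5040 − 5040 + 2520 − 840 + 210 − 42 + 7 − 1 = 1854.

1854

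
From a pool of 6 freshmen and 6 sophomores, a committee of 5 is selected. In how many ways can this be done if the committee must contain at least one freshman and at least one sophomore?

780

With no constraint there are C(12,5) = 792 possible selections.
Selections missing a whole group: no freshmen → C(6,5) = 6; no sophomores → C(6,5) = 6.
Both groups omitted at once is impossible, so 792 − 12 = 780.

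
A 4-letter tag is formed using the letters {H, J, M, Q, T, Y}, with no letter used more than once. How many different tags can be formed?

360

This is a permutation of 4 out of 6: P(6,4) = 6!/2!.
6 × 5 × 4 × 3 = 360.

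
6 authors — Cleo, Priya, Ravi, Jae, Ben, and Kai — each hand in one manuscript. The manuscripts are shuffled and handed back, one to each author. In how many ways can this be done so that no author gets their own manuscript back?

265

This is the derangement count D_6: permutations of 6 items with no fixed point.
By inclusion–exclusion this is Σ_{j=0}^{6} (−1)^j C(6,j)·(6−j)!.
Computing: 720 − 720 + 360 − 120 + 30 − 6 + 1 = 265.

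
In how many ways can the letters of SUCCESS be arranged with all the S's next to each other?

60

Treat the 3 copies of S as a single block. The multiset to arrange is then {SSS, C, C, E, U}, 5 items in all.
That gives (5)!/(2!) = 60 arrangements.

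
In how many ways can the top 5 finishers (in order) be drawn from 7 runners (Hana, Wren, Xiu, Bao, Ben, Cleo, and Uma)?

There are 7 choices for 1st place, 6 for 2nd, and so on down to 3 for position 5.
That gives 7 × 6 × 5 × 4 × 3 = 2520.

2520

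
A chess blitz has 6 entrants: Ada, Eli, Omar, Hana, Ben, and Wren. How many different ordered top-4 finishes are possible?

This is an ordered selection of 4 from 6: P(6,4).
That gives 6 × 5 × 4 × 3 = 360.

360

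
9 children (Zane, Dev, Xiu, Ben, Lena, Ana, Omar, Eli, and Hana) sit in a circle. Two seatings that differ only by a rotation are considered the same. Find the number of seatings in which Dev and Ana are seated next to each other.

10080

Glue Dev and Ana into a block (2 internal orders). Seating 8 units around a circle gives (7)! arrangements.
So 2 × (7)! = 2 × 5040 = 10080.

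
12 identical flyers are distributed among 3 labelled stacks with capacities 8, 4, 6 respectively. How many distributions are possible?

25

Ignoring the caps, the number of non-negative solutions to x_1+…+x_3 = 12 is C(14,2) = 91.
Subtract solutions that violate a single cap (substitute x_i' = x_i − (cap_i+1)): x_1 ≥ 9 gives C(5,2) = 10; x_2 ≥ 5 gives C(9,2) = 36; x_3 ≥ 7 gives C(7,2) = 21. Together 67.
Add back pairs where two caps are both exceeded: 0 + 0 + 1 = 1.
By inclusion–exclusion the count is 91 − 67 + 1 = 25.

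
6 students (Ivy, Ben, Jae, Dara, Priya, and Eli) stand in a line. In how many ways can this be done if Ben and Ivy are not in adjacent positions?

480

There are 6! = 720 arrangements in all. If Ben and Ivy are adjacent, merging them into one block gives 2·(5)! = 240 arrangements.
Complementary counting: 720 − 240 = 480.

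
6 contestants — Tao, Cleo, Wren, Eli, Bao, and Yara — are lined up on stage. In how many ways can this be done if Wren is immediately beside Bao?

240

Place the 4 others and the Wren-Bao pair as 5 objects in a line; the pair has 2 internal arrangements.
So the count is 2·(5)! = 240.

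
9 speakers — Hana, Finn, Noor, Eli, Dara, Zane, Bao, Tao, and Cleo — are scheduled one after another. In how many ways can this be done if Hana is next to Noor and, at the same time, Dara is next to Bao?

20160

Treat {Hana,Noor} as one block (2 orders) and {Dara,Bao} as another (2 orders).
That leaves 7 units to arrange: 2 × 2 × 7! = 4 × 5040 = 20160.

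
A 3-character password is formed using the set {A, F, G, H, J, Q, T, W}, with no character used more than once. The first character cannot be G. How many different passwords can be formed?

The first character has 8−1 = 7 choices (anything except G).
The remaining 2 characters are filled from the other 7 symbols without repetition: 7 × 6 = 42.
Total: 7 × 42 = 294.

294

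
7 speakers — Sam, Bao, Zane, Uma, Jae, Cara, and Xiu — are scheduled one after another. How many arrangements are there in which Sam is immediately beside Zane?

1440

Place the 5 others and the Sam-Zane pair as 6 objects in a line; the pair has 2 internal arrangements.
That gives 2 × 6! = 2 × 720 = 1440.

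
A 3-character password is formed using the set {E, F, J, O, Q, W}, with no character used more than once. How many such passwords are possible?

120

Choose and order 3 of the 6 symbols: the first character has 6 options, the next 5, then 4.
That product is 6 × 5 × 4 = 120.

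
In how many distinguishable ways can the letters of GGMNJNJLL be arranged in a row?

22680

Letter multiplicities in GGMNJNJLL: G×2, J×2, L×2, M×1, N×2.
Dividing 9! = 362880 by 2!·2!·2!·2! = 16 for the repeated letters gives 22680.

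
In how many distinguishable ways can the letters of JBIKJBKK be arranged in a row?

1680

JBIKJBKK has 8 letters with B appearing twice, J appearing twice, and K appearing 3 times.
So there are 8! / (3!·2!·2!) = 1680 distinguishable arrangements.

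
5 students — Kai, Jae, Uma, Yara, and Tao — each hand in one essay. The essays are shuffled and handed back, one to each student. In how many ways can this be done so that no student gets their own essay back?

44

Let Aᵢ be the assignments in which student i gets their own essay. We want the size of the complement of A₁∪…∪A_5.
By inclusion–exclusion this is Σ_{j=0}^{5} (−1)^j C(5,j)·(5−j)!.
Computing: 120 − 120 + 60 − 20 + 5 − 1 = 44.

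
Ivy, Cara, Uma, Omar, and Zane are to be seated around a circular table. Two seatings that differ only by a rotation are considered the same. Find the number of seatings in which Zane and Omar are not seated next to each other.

12

Without the restriction there are (4)! = 24 seatings.
Those with Zane next to Omar: fuse the pair into one unit and seat 4 units around a circle — 2·(3)! = 12.
Subtracting, 24 − 12 = 12.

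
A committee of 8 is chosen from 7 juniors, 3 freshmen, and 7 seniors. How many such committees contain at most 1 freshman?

13299

Split by how many freshmen are chosen (0 through 1).
Sum: C(3,0)·C(14,8) + C(3,1)·C(14,7) = 3003 + 10296 = 13299.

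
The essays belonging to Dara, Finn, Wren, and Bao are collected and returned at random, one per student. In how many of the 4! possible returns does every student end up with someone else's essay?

Let Aᵢ be the assignments in which student i gets their own essay. We want the size of the complement of A₁∪…∪A_4.
By inclusion–exclusion this is Σ_{j=0}^{4} (−1)^j C(4,j)·(4−j)!.
Computing: 24 − 24 + 12 − 4 + 1 = 9.

9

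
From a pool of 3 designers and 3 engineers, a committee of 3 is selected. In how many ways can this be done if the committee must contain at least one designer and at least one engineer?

With no constraint there are C(6,3) = 20 possible selections.
Subtract selections that omit an entire group: no designers → C(3,3) = 1; no engineers → C(3,3) = 1.
Both groups omitted at once is impossible, so 20 − 2 = 18.

18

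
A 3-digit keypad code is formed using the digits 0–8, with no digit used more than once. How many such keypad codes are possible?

Choose and order 3 of the 9 symbols: the first digit has 9 options, the next 8, then 7.
That product is 9 × 8 × 7 = 504.

504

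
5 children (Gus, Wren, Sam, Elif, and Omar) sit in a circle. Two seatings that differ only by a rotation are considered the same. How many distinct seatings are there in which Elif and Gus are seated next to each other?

12

Glue Elif and Gus into a block (2 internal orders). Seating 4 units around a circle gives (3)! arrangements.
So 2 × (3)! = 2 × 6 = 12.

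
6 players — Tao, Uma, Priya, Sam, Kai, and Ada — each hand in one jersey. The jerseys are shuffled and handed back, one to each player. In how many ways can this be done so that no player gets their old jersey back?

This is the derangement count D_6: permutations of 6 items with no fixed point.
By inclusion–exclusion this is Σ_{j=0}^{6} (−1)^j C(6,j)·(6−j)!.
Computing: 720 − 720 + 360 − 120 + 30 − 6 + 1 = 265.

265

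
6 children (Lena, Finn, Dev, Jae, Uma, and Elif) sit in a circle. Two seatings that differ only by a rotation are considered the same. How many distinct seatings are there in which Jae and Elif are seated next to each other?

48

Glue Jae and Elif into a block (2 internal orders). Seating 5 units around a circle gives (4)! arrangements.
So 2 × (4)! = 2 × 24 = 48.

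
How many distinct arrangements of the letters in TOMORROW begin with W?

420

Fix W in the first position and arrange the remaining 7 letters.
Those 7 letters have O appearing 3 times and R appearing twice, giving (7)!/(3!·2!) = 420.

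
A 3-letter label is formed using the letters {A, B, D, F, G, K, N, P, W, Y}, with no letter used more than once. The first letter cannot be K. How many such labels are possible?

The first letter has 10−1 = 9 choices (anything except K).
The remaining 2 letters are filled from the other 9 symbols without repetition: 9 × 8 = 72.
Total: 9 × 72 = 648.

648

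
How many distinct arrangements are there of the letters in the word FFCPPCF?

210

Letter multiplicities in FFCPPCF: C×2, F×3, P×2.
So there are 7! / (3!·2!·2!) = 210 distinguishable arrangements.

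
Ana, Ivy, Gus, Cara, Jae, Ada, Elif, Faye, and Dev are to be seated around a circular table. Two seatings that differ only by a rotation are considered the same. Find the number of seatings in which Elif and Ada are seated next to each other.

Treat {Elif, Ada} as one unit (2 internal orders) and seat the resulting 8 units around the table: (7)! circular arrangements.
So 2 × (7)! = 2 × 5040 = 10080.

10080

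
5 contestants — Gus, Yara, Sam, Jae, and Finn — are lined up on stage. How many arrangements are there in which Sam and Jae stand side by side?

48

Treat {Sam, Jae} as a single unit. There are 4 units to order, and the pair itself can be ordered 2 ways.
So the count is 2·(4)! = 48.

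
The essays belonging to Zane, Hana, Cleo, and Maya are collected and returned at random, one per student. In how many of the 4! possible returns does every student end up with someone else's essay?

9

This is the derangement count D_4: permutations of 4 items with no fixed point.
By inclusion–exclusion this is Σ_{j=0}^{4} (−1)^j C(4,j)·(4−j)!.
Computing: 24 − 24 + 12 − 4 + 1 = 9.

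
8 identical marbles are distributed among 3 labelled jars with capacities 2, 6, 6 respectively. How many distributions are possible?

18

Without the upper bounds there are C(10,2) = 45 ways to split 8 among 3 jars.
Subtract solutions that violate a single cap (substitute x_i' = x_i − (cap_i+1)): x_1 ≥ 3 gives C(7,2) = 21; x_2 ≥ 7 gives C(3,2) = 3; x_3 ≥ 7 gives C(3,2) = 3. Together 27.
No two caps can be exceeded simultaneously, so the pair terms are all 0.
By inclusion–exclusion the count is 45 − 27 + 0 = 18.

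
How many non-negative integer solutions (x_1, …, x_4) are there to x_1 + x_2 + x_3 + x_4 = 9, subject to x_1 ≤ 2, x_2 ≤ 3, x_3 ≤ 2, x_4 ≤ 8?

By stars and bars, unrestricted non-negative solutions to x_1+…+x_4 = 9 number C(9+3,3) = 220.
Subtract solutions that violate a single cap (substitute x_i' = x_i − (cap_i+1)): x_1 ≥ 3 gives C(9,3) = 84; x_2 ≥ 4 gives C(8,3) = 56; x_3 ≥ 3 gives C(9,3) = 84; x_4 ≥ 9 gives C(3,3) = 1. Together 225.
Add back pairs where two caps are both exceeded: 10 + 20 + 0 + 10 + 0 + 0 = 40.
By inclusion–exclusion the count is 220 − 225 + 40 = 35.

35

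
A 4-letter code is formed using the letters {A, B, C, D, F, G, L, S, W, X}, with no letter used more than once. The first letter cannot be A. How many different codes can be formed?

The first letter has 10−1 = 9 choices (anything except A).
The remaining 3 letters are filled from the other 9 symbols without repetition: 9 × 8 × 7 = 504.
Total: 9 × 504 = 4536.

4536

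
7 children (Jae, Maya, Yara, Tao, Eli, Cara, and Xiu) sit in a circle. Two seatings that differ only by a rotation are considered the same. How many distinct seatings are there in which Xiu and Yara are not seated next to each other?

Without the restriction there are (6)! = 720 seatings.
Those with Xiu next to Yara: fuse the pair into one unit and seat 6 units around a circle — 2·(5)! = 240.
Subtracting, 720 − 240 = 480.

480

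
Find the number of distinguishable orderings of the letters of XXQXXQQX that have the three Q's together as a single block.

Treat the 3 copies of Q as a single block. The multiset to arrange is then {QQQ, X, X, X, X, X}, 6 items in all.
That gives (6)!/(5!) = 6 arrangements.

6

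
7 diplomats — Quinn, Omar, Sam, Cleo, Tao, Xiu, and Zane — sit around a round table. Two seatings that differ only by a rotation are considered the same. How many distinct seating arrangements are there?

Seat Quinn anywhere (absorbing the rotational symmetry), then permute the other 6: (6)! = 720.

720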